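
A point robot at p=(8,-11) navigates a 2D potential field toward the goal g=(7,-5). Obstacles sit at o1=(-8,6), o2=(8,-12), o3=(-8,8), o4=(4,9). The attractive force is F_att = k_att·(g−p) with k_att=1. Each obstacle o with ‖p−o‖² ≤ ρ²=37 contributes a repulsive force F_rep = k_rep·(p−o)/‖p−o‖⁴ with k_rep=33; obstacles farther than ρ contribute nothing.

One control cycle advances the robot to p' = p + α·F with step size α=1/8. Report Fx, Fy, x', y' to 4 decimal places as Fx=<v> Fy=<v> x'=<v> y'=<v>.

F_att = 1·(g−p) = 1·(-1,6) = (-1.0000,6.0000)
o1: d²=545 > ρ²=37 → inactive
o2: d²=1 ≤ ρ²=37; F_rep = 33·(0,1)/1² = (0.0000,33.0000)
o3: d²=617 > ρ²=37 → inactive
o4: d²=416 > ρ²=37 → inactive
F = F_att + ΣF_rep = (-1.0000,39.0000)
p' = p + 1/8·F = (7.8750,-6.1250)

Fx=-1.0000 Fy=39.0000 x'=7.8750 y'=-6.1250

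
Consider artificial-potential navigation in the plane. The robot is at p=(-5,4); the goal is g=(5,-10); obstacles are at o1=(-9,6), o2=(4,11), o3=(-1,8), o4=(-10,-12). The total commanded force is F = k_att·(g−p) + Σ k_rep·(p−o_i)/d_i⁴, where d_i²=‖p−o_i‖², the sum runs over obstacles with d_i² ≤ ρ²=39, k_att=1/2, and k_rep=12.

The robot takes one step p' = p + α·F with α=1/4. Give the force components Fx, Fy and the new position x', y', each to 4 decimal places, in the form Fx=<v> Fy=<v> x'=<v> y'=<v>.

F_att = 1/2·(g−p) = 1/2·(10,-14) = (5.0000,-7.0000)
o1: d²=20 ≤ ρ²=39; F_rep = 12·(4,-2)/20² = (0.1200,-0.0600)
o2: d²=130 > ρ²=39 → inactive
o3: d²=32 ≤ ρ²=39; F_rep = 12·(-4,-4)/32² = (-0.0469,-0.0469)
o4: d²=281 > ρ²=39 → inactive
F = F_att + ΣF_rep = (5.0731,-7.1069)
p' = p + 1/4·F = (-3.7317,2.2233)

Fx=5.0731 Fy=-7.1069 x'=-3.7317 y'=2.2233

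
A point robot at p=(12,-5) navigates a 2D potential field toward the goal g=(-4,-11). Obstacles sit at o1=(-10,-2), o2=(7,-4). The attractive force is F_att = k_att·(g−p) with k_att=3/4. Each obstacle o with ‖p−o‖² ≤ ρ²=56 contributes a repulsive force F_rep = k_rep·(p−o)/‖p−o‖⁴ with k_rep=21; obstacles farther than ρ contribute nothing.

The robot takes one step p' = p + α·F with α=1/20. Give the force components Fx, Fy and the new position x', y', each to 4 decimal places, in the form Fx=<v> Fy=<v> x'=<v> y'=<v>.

Fx=-11.8447 Fy=-4.5311 x'=11.4078 y'=-5.2266

F_att = 3/4·(g−p) = 3/4·(-16,-6) = (-12.0000,-4.5000)
o1: d²=493 > ρ²=56 → inactive
o2: d²=26 ≤ ρ²=56; F_rep = 21·(5,-1)/26² = (0.1553,-0.0311)
F = F_att + ΣF_rep = (-11.8447,-4.5311)
p' = p + 1/20·F = (11.4078,-5.2266)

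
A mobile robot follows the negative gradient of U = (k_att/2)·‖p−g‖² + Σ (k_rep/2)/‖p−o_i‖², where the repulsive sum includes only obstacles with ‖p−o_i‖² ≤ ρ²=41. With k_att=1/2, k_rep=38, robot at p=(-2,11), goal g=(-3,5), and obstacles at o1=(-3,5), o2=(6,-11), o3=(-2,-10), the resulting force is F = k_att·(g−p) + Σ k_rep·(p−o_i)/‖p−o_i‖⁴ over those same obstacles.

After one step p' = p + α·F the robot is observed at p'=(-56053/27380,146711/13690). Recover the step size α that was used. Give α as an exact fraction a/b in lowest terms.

α = 1/10

F_att = 1/2·(g−p) = 1/2·(-1,-6) = (-0.5000,-3.0000)
o1: d²=37 ≤ ρ²=41; F_rep = 38·(1,6)/37² = (0.0278,0.1665)
o2: d²=548 > ρ²=41 → inactive
o3: d²=441 > ρ²=41 → inactive
F = F_att + ΣF_rep = (-0.4722,-2.8335)
Δp = p'−p = (-0.0472,-0.2833); α = Δx/Fx = (-1293/27380) / (-1293/2738) = 1/10
check: Δy/Fy = (-3879/13690) / (-3879/1369) = 1/10 ✓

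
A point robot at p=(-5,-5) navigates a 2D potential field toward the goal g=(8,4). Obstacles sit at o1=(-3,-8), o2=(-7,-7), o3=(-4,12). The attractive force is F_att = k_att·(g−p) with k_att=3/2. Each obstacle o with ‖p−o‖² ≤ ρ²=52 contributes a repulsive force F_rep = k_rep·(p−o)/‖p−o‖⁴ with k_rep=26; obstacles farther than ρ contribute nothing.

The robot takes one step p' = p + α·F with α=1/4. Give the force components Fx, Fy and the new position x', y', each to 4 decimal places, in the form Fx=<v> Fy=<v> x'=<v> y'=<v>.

Fx=20.0048 Fy=14.7740 x'=0.0012 y'=-1.3065

F_att = 3/2·(g−p) = 3/2·(13,9) = (19.5000,13.5000)
o1: d²=13 ≤ ρ²=52; F_rep = 26·(-2,3)/13² = (-0.3077,0.4615)
o2: d²=8 ≤ ρ²=52; F_rep = 26·(2,2)/8² = (0.8125,0.8125)
o3: d²=290 > ρ²=52 → inactive
F = F_att + ΣF_rep = (20.0048,14.7740)
p' = p + 1/4·F = (0.0012,-1.3065)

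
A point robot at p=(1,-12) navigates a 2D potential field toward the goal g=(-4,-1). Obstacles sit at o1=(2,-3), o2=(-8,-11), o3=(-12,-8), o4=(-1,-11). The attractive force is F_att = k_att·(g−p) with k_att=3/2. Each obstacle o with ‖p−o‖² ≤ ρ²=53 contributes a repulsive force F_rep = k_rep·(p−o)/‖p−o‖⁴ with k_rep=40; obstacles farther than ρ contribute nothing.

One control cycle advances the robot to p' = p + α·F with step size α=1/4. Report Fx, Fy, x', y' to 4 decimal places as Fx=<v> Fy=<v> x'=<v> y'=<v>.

Fx=-4.3000 Fy=14.9000 x'=-0.0750 y'=-8.2750

F_att = 3/2·(g−p) = 3/2·(-5,11) = (-7.5000,16.5000)
o1: d²=82 > ρ²=53 → inactive
o2: d²=82 > ρ²=53 → inactive
o3: d²=185 > ρ²=53 → inactive
o4: d²=5 ≤ ρ²=53; F_rep = 40·(2,-1)/5² = (3.2000,-1.6000)
F = F_att + ΣF_rep = (-4.3000,14.9000)
p' = p + 1/4·F = (-0.0750,-8.2750)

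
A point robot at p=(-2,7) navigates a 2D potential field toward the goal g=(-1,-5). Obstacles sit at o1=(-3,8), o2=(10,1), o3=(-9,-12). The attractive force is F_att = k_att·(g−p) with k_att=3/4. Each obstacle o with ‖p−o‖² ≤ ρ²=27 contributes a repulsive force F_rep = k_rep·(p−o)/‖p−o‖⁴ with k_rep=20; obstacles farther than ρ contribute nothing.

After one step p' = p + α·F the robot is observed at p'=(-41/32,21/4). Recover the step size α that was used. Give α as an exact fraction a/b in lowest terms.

F_att = 3/4·(g−p) = 3/4·(1,-12) = (0.7500,-9.0000)
o1: d²=2 ≤ ρ²=27; F_rep = 20·(1,-1)/2² = (5.0000,-5.0000)
o2: d²=180 > ρ²=27 → inactive
o3: d²=410 > ρ²=27 → inactive
F = F_att + ΣF_rep = (5.7500,-14.0000)
Δp = p'−p = (0.7188,-1.7500); α = Δx/Fx = (23/32) / (23/4) = 1/8
check: Δy/Fy = (-7/4) / (-14) = 1/8 ✓

α = 1/8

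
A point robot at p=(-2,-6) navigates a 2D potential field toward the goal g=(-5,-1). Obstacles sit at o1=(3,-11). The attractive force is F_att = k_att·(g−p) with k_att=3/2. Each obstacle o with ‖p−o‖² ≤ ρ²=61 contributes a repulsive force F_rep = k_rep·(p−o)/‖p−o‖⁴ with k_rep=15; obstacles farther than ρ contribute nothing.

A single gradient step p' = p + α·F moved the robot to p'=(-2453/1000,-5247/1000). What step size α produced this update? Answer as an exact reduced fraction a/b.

F_att = 3/2·(g−p) = 3/2·(-3,5) = (-4.5000,7.5000)
o1: d²=50 ≤ ρ²=61; F_rep = 15·(-5,5)/50² = (-0.0300,0.0300)
F = F_att + ΣF_rep = (-4.5300,7.5300)
Δp = p'−p = (-0.4530,0.7530); α = Δx/Fx = (-453/1000) / (-453/100) = 1/10
check: Δy/Fy = (753/1000) / (753/100) = 1/10 ✓

α = 1/10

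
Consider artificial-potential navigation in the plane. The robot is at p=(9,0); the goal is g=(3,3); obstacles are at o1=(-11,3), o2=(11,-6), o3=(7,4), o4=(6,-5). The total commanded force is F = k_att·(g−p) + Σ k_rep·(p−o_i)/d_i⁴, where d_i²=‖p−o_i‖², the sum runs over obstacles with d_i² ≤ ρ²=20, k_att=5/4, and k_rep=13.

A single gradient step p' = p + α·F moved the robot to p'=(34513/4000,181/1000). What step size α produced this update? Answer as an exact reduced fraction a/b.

F_att = 5/4·(g−p) = 5/4·(-6,3) = (-7.5000,3.7500)
o1: d²=409 > ρ²=20 → inactive
o2: d²=40 > ρ²=20 → inactive
o3: d²=20 ≤ ρ²=20; F_rep = 13·(2,-4)/20² = (0.0650,-0.1300)
o4: d²=34 > ρ²=20 → inactive
F = F_att + ΣF_rep = (-7.4350,3.6200)
Δp = p'−p = (-0.3718,0.1810); α = Δx/Fx = (-1487/4000) / (-1487/200) = 1/20
check: Δy/Fy = (181/1000) / (181/50) = 1/20 ✓

α = 1/20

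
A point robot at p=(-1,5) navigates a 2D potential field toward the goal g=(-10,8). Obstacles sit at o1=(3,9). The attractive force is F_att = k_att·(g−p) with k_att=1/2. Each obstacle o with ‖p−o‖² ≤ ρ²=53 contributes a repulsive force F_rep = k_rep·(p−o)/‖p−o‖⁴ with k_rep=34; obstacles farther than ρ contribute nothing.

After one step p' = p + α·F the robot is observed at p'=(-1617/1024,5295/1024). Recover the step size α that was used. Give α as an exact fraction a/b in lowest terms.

F_att = 1/2·(g−p) = 1/2·(-9,3) = (-4.5000,1.5000)
o1: d²=32 ≤ ρ²=53; F_rep = 34·(-4,-4)/32² = (-0.1328,-0.1328)
F = F_att + ΣF_rep = (-4.6328,1.3672)
Δp = p'−p = (-0.5791,0.1709); α = Δx/Fx = (-593/1024) / (-593/128) = 1/8
check: Δy/Fy = (175/1024) / (175/128) = 1/8 ✓

α = 1/8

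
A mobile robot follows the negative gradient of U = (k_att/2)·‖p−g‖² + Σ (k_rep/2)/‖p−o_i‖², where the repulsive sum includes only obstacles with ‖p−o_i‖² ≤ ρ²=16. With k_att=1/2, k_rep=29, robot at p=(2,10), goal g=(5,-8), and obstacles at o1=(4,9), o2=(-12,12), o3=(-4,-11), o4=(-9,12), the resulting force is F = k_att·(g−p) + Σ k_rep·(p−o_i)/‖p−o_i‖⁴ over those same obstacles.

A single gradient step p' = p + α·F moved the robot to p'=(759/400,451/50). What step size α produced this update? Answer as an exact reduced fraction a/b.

α = 1/8

F_att = 1/2·(g−p) = 1/2·(3,-18) = (1.5000,-9.0000)
o1: d²=5 ≤ ρ²=16; F_rep = 29·(-2,1)/5² = (-2.3200,1.1600)
o2: d²=200 > ρ²=16 → inactive
o3: d²=477 > ρ²=16 → inactive
o4: d²=125 > ρ²=16 → inactive
F = F_att + ΣF_rep = (-0.8200,-7.8400)
Δp = p'−p = (-0.1025,-0.9800); α = Δx/Fx = (-41/400) / (-41/50) = 1/8
check: Δy/Fy = (-49/50) / (-196/25) = 1/8 ✓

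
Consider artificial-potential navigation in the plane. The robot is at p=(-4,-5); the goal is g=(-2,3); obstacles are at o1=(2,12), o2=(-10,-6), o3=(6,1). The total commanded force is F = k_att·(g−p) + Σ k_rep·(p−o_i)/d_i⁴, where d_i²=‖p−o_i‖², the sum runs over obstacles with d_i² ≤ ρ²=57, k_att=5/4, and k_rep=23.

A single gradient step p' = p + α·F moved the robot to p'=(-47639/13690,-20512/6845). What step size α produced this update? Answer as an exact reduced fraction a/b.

F_att = 5/4·(g−p) = 5/4·(2,8) = (2.5000,10.0000)
o1: d²=325 > ρ²=57 → inactive
o2: d²=37 ≤ ρ²=57; F_rep = 23·(6,1)/37² = (0.1008,0.0168)
o3: d²=136 > ρ²=57 → inactive
F = F_att + ΣF_rep = (2.6008,10.0168)
Δp = p'−p = (0.5202,2.0034); α = Δx/Fx = (7121/13690) / (7121/2738) = 1/5
check: Δy/Fy = (13713/6845) / (13713/1369) = 1/5 ✓

α = 1/5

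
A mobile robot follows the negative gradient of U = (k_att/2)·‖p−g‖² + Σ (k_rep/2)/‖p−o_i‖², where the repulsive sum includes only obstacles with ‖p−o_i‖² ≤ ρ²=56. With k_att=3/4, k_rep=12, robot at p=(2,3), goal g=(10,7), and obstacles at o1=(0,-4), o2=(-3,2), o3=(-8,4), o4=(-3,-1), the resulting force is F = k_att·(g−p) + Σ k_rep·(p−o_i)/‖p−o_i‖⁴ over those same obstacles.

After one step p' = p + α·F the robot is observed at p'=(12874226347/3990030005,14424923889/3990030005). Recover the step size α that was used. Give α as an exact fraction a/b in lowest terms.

α = 1/5

F_att = 3/4·(g−p) = 3/4·(8,4) = (6.0000,3.0000)
o1: d²=53 ≤ ρ²=56; F_rep = 12·(2,7)/53² = (0.0085,0.0299)
o2: d²=26 ≤ ρ²=56; F_rep = 12·(5,1)/26² = (0.0888,0.0178)
o3: d²=101 > ρ²=56 → inactive
o4: d²=41 ≤ ρ²=56; F_rep = 12·(5,4)/41² = (0.0357,0.0286)
F = F_att + ΣF_rep = (6.1330,3.0762)
Δp = p'−p = (1.2266,0.6152); α = Δx/Fx = (4894166337/3990030005) / (4894166337/798006001) = 1/5
check: Δy/Fy = (2454833874/3990030005) / (2454833874/798006001) = 1/5 ✓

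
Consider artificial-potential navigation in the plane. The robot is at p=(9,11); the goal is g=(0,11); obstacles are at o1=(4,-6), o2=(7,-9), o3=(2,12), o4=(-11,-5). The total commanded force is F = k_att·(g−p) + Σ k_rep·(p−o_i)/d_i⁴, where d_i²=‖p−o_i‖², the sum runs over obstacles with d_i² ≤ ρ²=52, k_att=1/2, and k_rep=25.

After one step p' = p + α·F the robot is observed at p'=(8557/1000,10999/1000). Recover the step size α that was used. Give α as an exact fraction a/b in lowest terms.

α = 1/10

F_att = 1/2·(g−p) = 1/2·(-9,0) = (-4.5000,0.0000)
o1: d²=314 > ρ²=52 → inactive
o2: d²=404 > ρ²=52 → inactive
o3: d²=50 ≤ ρ²=52; F_rep = 25·(7,-1)/50² = (0.0700,-0.0100)
o4: d²=656 > ρ²=52 → inactive
F = F_att + ΣF_rep = (-4.4300,-0.0100)
Δp = p'−p = (-0.4430,-0.0010); α = Δx/Fx = (-443/1000) / (-443/100) = 1/10
check: Δy/Fy = (-1/1000) / (-1/100) = 1/10 ✓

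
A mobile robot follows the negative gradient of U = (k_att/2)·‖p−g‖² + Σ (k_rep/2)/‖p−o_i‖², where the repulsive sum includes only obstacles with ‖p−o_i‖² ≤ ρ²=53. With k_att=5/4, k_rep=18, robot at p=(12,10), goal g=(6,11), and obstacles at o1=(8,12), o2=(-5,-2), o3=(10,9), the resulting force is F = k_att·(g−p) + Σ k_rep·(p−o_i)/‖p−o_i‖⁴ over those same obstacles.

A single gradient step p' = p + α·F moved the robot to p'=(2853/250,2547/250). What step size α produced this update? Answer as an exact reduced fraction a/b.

α = 1/10

F_att = 5/4·(g−p) = 5/4·(-6,1) = (-7.5000,1.2500)
o1: d²=20 ≤ ρ²=53; F_rep = 18·(4,-2)/20² = (0.1800,-0.0900)
o2: d²=433 > ρ²=53 → inactive
o3: d²=5 ≤ ρ²=53; F_rep = 18·(2,1)/5² = (1.4400,0.7200)
F = F_att + ΣF_rep = (-5.8800,1.8800)
Δp = p'−p = (-0.5880,0.1880); α = Δx/Fx = (-147/250) / (-147/25) = 1/10
check: Δy/Fy = (47/250) / (47/25) = 1/10 ✓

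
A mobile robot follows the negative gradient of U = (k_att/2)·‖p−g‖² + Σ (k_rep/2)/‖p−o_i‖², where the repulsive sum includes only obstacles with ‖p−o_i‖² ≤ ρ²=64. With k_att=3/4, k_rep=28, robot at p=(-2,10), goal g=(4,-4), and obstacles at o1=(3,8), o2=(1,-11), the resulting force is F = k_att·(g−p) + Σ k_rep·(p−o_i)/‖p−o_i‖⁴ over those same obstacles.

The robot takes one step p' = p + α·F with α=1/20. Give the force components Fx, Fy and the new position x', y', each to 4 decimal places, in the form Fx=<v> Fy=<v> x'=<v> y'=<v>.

Fx=4.3335 Fy=-10.4334 x'=-1.7833 y'=9.4783

F_att = 3/4·(g−p) = 3/4·(6,-14) = (4.5000,-10.5000)
o1: d²=29 ≤ ρ²=64; F_rep = 28·(-5,2)/29² = (-0.1665,0.0666)
o2: d²=450 > ρ²=64 → inactive
F = F_att + ΣF_rep = (4.3335,-10.4334)
p' = p + 1/20·F = (-1.7833,9.4783)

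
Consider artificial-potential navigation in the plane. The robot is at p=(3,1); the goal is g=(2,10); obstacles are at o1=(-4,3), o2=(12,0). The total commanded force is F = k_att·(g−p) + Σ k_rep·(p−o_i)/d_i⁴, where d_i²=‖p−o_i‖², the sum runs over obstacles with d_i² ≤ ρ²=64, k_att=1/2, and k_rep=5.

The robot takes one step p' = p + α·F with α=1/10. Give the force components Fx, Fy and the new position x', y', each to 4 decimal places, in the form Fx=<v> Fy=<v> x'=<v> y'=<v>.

F_att = 1/2·(g−p) = 1/2·(-1,9) = (-0.5000,4.5000)
o1: d²=53 ≤ ρ²=64; F_rep = 5·(7,-2)/53² = (0.0125,-0.0036)
o2: d²=82 > ρ²=64 → inactive
F = F_att + ΣF_rep = (-0.4875,4.4964)
p' = p + 1/10·F = (2.9512,1.4496)

Fx=-0.4875 Fy=4.4964 x'=2.9512 y'=1.4496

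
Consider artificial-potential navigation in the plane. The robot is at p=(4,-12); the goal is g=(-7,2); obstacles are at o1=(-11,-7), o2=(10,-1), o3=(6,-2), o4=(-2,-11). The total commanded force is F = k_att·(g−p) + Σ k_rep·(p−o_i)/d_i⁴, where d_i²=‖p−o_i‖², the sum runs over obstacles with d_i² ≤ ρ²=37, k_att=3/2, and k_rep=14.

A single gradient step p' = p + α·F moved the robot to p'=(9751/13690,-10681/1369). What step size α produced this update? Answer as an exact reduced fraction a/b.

α = 1/5

F_att = 3/2·(g−p) = 3/2·(-11,14) = (-16.5000,21.0000)
o1: d²=250 > ρ²=37 → inactive
o2: d²=157 > ρ²=37 → inactive
o3: d²=104 > ρ²=37 → inactive
o4: d²=37 ≤ ρ²=37; F_rep = 14·(6,-1)/37² = (0.0614,-0.0102)
F = F_att + ΣF_rep = (-16.4386,20.9898)
Δp = p'−p = (-3.2877,4.1980); α = Δx/Fx = (-45009/13690) / (-45009/2738) = 1/5
check: Δy/Fy = (5747/1369) / (28735/1369) = 1/5 ✓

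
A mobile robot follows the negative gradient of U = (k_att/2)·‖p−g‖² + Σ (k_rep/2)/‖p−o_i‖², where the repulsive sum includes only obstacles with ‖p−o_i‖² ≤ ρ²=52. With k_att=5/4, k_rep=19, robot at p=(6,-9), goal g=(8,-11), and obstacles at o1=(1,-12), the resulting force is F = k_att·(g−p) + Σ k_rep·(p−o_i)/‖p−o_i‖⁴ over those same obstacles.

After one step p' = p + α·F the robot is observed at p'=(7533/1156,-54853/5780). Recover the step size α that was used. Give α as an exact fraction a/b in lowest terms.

F_att = 5/4·(g−p) = 5/4·(2,-2) = (2.5000,-2.5000)
o1: d²=34 ≤ ρ²=52; F_rep = 19·(5,3)/34² = (0.0822,0.0493)
F = F_att + ΣF_rep = (2.5822,-2.4507)
Δp = p'−p = (0.5164,-0.4901); α = Δx/Fx = (597/1156) / (2985/1156) = 1/5
check: Δy/Fy = (-2833/5780) / (-2833/1156) = 1/5 ✓

α = 1/5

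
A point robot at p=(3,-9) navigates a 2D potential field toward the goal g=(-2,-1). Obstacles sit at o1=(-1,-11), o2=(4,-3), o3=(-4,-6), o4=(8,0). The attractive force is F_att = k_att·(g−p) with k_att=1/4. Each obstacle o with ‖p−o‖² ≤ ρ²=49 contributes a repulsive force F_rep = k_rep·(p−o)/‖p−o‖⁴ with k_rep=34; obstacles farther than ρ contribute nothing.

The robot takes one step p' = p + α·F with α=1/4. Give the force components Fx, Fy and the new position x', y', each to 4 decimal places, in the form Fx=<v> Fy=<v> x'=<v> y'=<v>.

F_att = 1/4·(g−p) = 1/4·(-5,8) = (-1.2500,2.0000)
o1: d²=20 ≤ ρ²=49; F_rep = 34·(4,2)/20² = (0.3400,0.1700)
o2: d²=37 ≤ ρ²=49; F_rep = 34·(-1,-6)/37² = (-0.0248,-0.1490)
o3: d²=58 > ρ²=49 → inactive
o4: d²=106 > ρ²=49 → inactive
F = F_att + ΣF_rep = (-0.9348,2.0210)
p' = p + 1/4·F = (2.7663,-8.4948)

Fx=-0.9348 Fy=2.0210 x'=2.7663 y'=-8.4948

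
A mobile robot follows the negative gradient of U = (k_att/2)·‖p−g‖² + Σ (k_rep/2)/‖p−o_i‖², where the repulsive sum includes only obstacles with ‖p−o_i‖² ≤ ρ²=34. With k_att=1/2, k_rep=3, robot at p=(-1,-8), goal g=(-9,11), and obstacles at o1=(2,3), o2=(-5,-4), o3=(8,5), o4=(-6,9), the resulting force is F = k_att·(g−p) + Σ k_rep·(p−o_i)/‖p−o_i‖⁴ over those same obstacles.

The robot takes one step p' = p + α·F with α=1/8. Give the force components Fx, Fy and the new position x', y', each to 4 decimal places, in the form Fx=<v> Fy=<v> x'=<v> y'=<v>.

F_att = 1/2·(g−p) = 1/2·(-8,19) = (-4.0000,9.5000)
o1: d²=130 > ρ²=34 → inactive
o2: d²=32 ≤ ρ²=34; F_rep = 3·(4,-4)/32² = (0.0117,-0.0117)
o3: d²=250 > ρ²=34 → inactive
o4: d²=314 > ρ²=34 → inactive
F = F_att + ΣF_rep = (-3.9883,9.4883)
p' = p + 1/8·F = (-1.4985,-6.8140)

Fx=-3.9883 Fy=9.4883 x'=-1.4985 y'=-6.8140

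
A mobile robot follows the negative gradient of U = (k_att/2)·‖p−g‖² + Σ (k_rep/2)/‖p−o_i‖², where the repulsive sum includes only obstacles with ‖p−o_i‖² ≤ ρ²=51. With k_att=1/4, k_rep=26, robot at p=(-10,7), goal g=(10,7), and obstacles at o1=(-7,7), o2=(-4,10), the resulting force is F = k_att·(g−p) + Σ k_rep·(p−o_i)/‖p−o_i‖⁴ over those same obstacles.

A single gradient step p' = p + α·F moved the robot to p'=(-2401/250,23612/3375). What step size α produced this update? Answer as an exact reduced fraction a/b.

α = 1/10

F_att = 1/4·(g−p) = 1/4·(20,0) = (5.0000,0.0000)
o1: d²=9 ≤ ρ²=51; F_rep = 26·(-3,0)/9² = (-0.9630,0.0000)
o2: d²=45 ≤ ρ²=51; F_rep = 26·(-6,-3)/45² = (-0.0770,-0.0385)
F = F_att + ΣF_rep = (3.9600,-0.0385)
Δp = p'−p = (0.3960,-0.0039); α = Δx/Fx = (99/250) / (99/25) = 1/10
check: Δy/Fy = (-13/3375) / (-26/675) = 1/10 ✓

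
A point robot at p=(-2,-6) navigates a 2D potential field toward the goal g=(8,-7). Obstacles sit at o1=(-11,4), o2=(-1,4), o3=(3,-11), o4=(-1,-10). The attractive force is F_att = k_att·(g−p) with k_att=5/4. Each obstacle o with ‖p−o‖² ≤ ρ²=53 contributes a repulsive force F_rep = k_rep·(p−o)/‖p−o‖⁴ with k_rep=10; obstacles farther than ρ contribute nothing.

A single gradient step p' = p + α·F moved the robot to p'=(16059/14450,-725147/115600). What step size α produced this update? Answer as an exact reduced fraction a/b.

F_att = 5/4·(g−p) = 5/4·(10,-1) = (12.5000,-1.2500)
o1: d²=181 > ρ²=53 → inactive
o2: d²=101 > ρ²=53 → inactive
o3: d²=50 ≤ ρ²=53; F_rep = 10·(-5,5)/50² = (-0.0200,0.0200)
o4: d²=17 ≤ ρ²=53; F_rep = 10·(-1,4)/17² = (-0.0346,0.1384)
F = F_att + ΣF_rep = (12.4454,-1.0916)
Δp = p'−p = (3.1113,-0.2729); α = Δx/Fx = (44959/14450) / (89918/7225) = 1/4
check: Δy/Fy = (-31547/115600) / (-31547/28900) = 1/4 ✓

α = 1/4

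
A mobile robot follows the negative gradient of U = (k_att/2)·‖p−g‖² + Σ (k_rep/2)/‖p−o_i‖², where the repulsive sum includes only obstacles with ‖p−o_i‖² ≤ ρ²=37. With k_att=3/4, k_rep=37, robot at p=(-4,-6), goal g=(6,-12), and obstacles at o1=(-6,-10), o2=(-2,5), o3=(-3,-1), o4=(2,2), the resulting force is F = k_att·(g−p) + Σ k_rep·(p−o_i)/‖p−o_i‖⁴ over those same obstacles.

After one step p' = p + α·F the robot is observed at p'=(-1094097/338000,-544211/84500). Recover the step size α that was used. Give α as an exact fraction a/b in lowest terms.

F_att = 3/4·(g−p) = 3/4·(10,-6) = (7.5000,-4.5000)
o1: d²=20 ≤ ρ²=37; F_rep = 37·(2,4)/20² = (0.1850,0.3700)
o2: d²=125 > ρ²=37 → inactive
o3: d²=26 ≤ ρ²=37; F_rep = 37·(-1,-5)/26² = (-0.0547,-0.2737)
o4: d²=100 > ρ²=37 → inactive
F = F_att + ΣF_rep = (7.6303,-4.4037)
Δp = p'−p = (0.7630,-0.4404); α = Δx/Fx = (257903/338000) / (257903/33800) = 1/10
check: Δy/Fy = (-37211/84500) / (-37211/8450) = 1/10 ✓

α = 1/10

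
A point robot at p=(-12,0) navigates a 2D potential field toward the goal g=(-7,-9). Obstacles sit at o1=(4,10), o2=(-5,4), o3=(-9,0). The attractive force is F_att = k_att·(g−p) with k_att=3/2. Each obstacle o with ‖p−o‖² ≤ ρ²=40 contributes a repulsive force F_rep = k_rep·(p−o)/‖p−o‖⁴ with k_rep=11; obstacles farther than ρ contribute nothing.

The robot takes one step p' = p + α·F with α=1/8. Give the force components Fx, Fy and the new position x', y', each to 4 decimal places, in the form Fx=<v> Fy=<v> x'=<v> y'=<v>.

F_att = 3/2·(g−p) = 3/2·(5,-9) = (7.5000,-13.5000)
o1: d²=356 > ρ²=40 → inactive
o2: d²=65 > ρ²=40 → inactive
o3: d²=9 ≤ ρ²=40; F_rep = 11·(-3,0)/9² = (-0.4074,0.0000)
F = F_att + ΣF_rep = (7.0926,-13.5000)
p' = p + 1/8·F = (-11.1134,-1.6875)

Fx=7.0926 Fy=-13.5000 x'=-11.1134 y'=-1.6875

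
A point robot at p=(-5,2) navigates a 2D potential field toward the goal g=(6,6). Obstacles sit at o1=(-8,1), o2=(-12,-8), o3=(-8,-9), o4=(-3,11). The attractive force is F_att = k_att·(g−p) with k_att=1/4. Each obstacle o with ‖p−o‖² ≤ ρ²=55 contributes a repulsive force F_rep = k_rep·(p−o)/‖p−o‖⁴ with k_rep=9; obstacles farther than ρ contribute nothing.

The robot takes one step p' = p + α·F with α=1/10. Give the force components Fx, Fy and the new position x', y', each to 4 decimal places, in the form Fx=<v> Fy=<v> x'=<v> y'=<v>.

Fx=3.0200 Fy=1.0900 x'=-4.6980 y'=2.1090

F_att = 1/4·(g−p) = 1/4·(11,4) = (2.7500,1.0000)
o1: d²=10 ≤ ρ²=55; F_rep = 9·(3,1)/10² = (0.2700,0.0900)
o2: d²=149 > ρ²=55 → inactive
o3: d²=130 > ρ²=55 → inactive
o4: d²=85 > ρ²=55 → inactive
F = F_att + ΣF_rep = (3.0200,1.0900)
p' = p + 1/10·F = (-4.6980,2.1090)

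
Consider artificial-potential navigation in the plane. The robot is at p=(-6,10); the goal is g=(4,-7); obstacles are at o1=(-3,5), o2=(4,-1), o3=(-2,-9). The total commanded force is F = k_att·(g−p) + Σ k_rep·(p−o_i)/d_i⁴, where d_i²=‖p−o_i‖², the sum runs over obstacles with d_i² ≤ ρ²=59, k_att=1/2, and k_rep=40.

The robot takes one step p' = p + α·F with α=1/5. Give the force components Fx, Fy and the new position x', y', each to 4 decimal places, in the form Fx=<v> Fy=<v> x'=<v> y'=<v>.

F_att = 1/2·(g−p) = 1/2·(10,-17) = (5.0000,-8.5000)
o1: d²=34 ≤ ρ²=59; F_rep = 40·(-3,5)/34² = (-0.1038,0.1730)
o2: d²=221 > ρ²=59 → inactive
o3: d²=377 > ρ²=59 → inactive
F = F_att + ΣF_rep = (4.8962,-8.3270)
p' = p + 1/5·F = (-5.0208,8.3346)

Fx=4.8962 Fy=-8.3270 x'=-5.0208 y'=8.3346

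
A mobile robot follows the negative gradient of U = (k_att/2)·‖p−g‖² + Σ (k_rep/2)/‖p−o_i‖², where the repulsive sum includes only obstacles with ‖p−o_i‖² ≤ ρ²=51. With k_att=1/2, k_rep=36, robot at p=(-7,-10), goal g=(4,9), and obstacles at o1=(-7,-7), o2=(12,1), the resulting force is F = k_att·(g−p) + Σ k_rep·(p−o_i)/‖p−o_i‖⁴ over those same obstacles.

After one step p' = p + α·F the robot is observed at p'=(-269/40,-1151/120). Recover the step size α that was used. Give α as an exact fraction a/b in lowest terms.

F_att = 1/2·(g−p) = 1/2·(11,19) = (5.5000,9.5000)
o1: d²=9 ≤ ρ²=51; F_rep = 36·(0,-3)/9² = (0.0000,-1.3333)
o2: d²=482 > ρ²=51 → inactive
F = F_att + ΣF_rep = (5.5000,8.1667)
Δp = p'−p = (0.2750,0.4083); α = Δx/Fx = (11/40) / (11/2) = 1/20
check: Δy/Fy = (49/120) / (49/6) = 1/20 ✓

α = 1/20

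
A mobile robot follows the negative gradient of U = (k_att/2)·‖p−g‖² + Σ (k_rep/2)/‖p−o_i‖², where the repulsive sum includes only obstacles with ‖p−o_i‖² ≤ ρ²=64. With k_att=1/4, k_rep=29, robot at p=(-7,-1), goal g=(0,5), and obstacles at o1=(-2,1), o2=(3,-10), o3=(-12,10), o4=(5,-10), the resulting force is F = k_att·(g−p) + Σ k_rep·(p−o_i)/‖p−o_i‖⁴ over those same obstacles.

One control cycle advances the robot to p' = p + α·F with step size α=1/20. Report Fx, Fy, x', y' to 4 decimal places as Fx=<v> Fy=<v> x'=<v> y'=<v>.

Fx=1.5776 Fy=1.4310 x'=-6.9211 y'=-0.9284

F_att = 1/4·(g−p) = 1/4·(7,6) = (1.7500,1.5000)
o1: d²=29 ≤ ρ²=64; F_rep = 29·(-5,-2)/29² = (-0.1724,-0.0690)
o2: d²=181 > ρ²=64 → inactive
o3: d²=146 > ρ²=64 → inactive
o4: d²=225 > ρ²=64 → inactive
F = F_att + ΣF_rep = (1.5776,1.4310)
p' = p + 1/20·F = (-6.9211,-0.9284)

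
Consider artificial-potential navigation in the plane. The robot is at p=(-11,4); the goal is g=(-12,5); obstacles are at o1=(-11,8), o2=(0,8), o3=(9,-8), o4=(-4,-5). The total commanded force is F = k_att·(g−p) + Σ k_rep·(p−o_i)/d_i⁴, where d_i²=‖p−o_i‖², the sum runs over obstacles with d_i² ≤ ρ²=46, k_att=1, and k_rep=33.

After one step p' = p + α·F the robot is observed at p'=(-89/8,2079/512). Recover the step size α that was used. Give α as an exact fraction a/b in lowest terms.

α = 1/8

F_att = 1·(g−p) = 1·(-1,1) = (-1.0000,1.0000)
o1: d²=16 ≤ ρ²=46; F_rep = 33·(0,-4)/16² = (0.0000,-0.5156)
o2: d²=137 > ρ²=46 → inactive
o3: d²=544 > ρ²=46 → inactive
o4: d²=130 > ρ²=46 → inactive
F = F_att + ΣF_rep = (-1.0000,0.4844)
Δp = p'−p = (-0.1250,0.0605); α = Δx/Fx = (-1/8) / (-1) = 1/8
check: Δy/Fy = (31/512) / (31/64) = 1/8 ✓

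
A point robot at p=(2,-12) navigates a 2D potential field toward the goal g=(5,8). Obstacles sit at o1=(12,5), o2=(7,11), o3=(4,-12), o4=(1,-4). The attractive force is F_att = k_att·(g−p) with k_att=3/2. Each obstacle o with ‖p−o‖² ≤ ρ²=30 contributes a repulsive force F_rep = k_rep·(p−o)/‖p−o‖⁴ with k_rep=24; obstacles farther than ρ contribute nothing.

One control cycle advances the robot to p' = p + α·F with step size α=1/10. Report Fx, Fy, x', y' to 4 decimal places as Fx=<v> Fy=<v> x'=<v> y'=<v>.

Fx=1.5000 Fy=30.0000 x'=2.1500 y'=-9.0000

F_att = 3/2·(g−p) = 3/2·(3,20) = (4.5000,30.0000)
o1: d²=389 > ρ²=30 → inactive
o2: d²=554 > ρ²=30 → inactive
o3: d²=4 ≤ ρ²=30; F_rep = 24·(-2,0)/4² = (-3.0000,0.0000)
o4: d²=65 > ρ²=30 → inactive
F = F_att + ΣF_rep = (1.5000,30.0000)
p' = p + 1/10·F = (2.1500,-9.0000)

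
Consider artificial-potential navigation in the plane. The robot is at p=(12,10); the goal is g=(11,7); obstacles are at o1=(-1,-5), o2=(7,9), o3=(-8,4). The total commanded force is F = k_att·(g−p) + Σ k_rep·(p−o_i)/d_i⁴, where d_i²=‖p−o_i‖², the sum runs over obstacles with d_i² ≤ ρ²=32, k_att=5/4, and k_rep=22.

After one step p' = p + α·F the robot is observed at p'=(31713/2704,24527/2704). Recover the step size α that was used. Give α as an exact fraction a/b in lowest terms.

F_att = 5/4·(g−p) = 5/4·(-1,-3) = (-1.2500,-3.7500)
o1: d²=394 > ρ²=32 → inactive
o2: d²=26 ≤ ρ²=32; F_rep = 22·(5,1)/26² = (0.1627,0.0325)
o3: d²=436 > ρ²=32 → inactive
F = F_att + ΣF_rep = (-1.0873,-3.7175)
Δp = p'−p = (-0.2718,-0.9294); α = Δx/Fx = (-735/2704) / (-735/676) = 1/4
check: Δy/Fy = (-2513/2704) / (-2513/676) = 1/4 ✓

α = 1/4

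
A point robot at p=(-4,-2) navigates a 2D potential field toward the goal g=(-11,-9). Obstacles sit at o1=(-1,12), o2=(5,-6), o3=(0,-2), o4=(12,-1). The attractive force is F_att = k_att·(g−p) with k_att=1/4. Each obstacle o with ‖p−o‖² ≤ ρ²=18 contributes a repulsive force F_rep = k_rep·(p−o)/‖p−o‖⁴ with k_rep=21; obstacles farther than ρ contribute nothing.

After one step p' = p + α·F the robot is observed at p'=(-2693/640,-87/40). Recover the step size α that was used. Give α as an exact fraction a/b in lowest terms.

α = 1/10

F_att = 1/4·(g−p) = 1/4·(-7,-7) = (-1.7500,-1.7500)
o1: d²=205 > ρ²=18 → inactive
o2: d²=97 > ρ²=18 → inactive
o3: d²=16 ≤ ρ²=18; F_rep = 21·(-4,0)/16² = (-0.3281,0.0000)
o4: d²=257 > ρ²=18 → inactive
F = F_att + ΣF_rep = (-2.0781,-1.7500)
Δp = p'−p = (-0.2078,-0.1750); α = Δx/Fx = (-133/640) / (-133/64) = 1/10
check: Δy/Fy = (-7/40) / (-7/4) = 1/10 ✓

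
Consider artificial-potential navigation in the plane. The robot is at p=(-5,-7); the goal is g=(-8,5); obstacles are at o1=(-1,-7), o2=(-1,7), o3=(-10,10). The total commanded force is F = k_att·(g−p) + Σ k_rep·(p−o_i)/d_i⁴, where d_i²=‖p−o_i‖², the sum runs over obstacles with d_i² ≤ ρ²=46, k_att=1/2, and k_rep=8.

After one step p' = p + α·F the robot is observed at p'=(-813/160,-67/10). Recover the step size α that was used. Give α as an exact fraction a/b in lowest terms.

α = 1/20

F_att = 1/2·(g−p) = 1/2·(-3,12) = (-1.5000,6.0000)
o1: d²=16 ≤ ρ²=46; F_rep = 8·(-4,0)/16² = (-0.1250,0.0000)
o2: d²=212 > ρ²=46 → inactive
o3: d²=314 > ρ²=46 → inactive
F = F_att + ΣF_rep = (-1.6250,6.0000)
Δp = p'−p = (-0.0813,0.3000); α = Δx/Fx = (-13/160) / (-13/8) = 1/20
check: Δy/Fy = (3/10) / (6) = 1/20 ✓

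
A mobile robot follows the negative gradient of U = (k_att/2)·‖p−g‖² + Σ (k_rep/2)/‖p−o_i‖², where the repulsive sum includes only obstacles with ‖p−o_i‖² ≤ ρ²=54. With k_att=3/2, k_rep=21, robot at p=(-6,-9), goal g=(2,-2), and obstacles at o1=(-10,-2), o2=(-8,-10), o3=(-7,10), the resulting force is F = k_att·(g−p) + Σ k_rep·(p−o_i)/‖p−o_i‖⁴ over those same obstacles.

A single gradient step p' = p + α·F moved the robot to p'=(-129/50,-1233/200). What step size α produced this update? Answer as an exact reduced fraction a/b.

F_att = 3/2·(g−p) = 3/2·(8,7) = (12.0000,10.5000)
o1: d²=65 > ρ²=54 → inactive
o2: d²=5 ≤ ρ²=54; F_rep = 21·(2,1)/5² = (1.6800,0.8400)
o3: d²=362 > ρ²=54 → inactive
F = F_att + ΣF_rep = (13.6800,11.3400)
Δp = p'−p = (3.4200,2.8350); α = Δx/Fx = (171/50) / (342/25) = 1/4
check: Δy/Fy = (567/200) / (567/50) = 1/4 ✓

α = 1/4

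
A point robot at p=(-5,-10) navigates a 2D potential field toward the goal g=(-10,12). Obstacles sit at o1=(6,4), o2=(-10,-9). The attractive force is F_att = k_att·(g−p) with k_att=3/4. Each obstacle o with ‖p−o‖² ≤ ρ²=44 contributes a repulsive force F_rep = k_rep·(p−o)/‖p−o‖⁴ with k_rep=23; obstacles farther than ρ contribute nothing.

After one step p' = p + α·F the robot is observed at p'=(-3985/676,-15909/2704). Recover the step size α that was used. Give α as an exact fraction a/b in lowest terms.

α = 1/4

F_att = 3/4·(g−p) = 3/4·(-5,22) = (-3.7500,16.5000)
o1: d²=317 > ρ²=44 → inactive
o2: d²=26 ≤ ρ²=44; F_rep = 23·(5,-1)/26² = (0.1701,-0.0340)
F = F_att + ΣF_rep = (-3.5799,16.4660)
Δp = p'−p = (-0.8950,4.1165); α = Δx/Fx = (-605/676) / (-605/169) = 1/4
check: Δy/Fy = (11131/2704) / (11131/676) = 1/4 ✓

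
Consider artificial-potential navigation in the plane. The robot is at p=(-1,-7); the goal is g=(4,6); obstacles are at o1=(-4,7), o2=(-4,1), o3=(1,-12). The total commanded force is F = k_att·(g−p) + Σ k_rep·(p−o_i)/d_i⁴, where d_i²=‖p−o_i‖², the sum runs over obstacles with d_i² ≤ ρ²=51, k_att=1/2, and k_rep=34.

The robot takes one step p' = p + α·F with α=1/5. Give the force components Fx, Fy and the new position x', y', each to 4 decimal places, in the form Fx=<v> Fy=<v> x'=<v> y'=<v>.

F_att = 1/2·(g−p) = 1/2·(5,13) = (2.5000,6.5000)
o1: d²=205 > ρ²=51 → inactive
o2: d²=73 > ρ²=51 → inactive
o3: d²=29 ≤ ρ²=51; F_rep = 34·(-2,5)/29² = (-0.0809,0.2021)
F = F_att + ΣF_rep = (2.4191,6.7021)
p' = p + 1/5·F = (-0.5162,-5.6596)

Fx=2.4191 Fy=6.7021 x'=-0.5162 y'=-5.6596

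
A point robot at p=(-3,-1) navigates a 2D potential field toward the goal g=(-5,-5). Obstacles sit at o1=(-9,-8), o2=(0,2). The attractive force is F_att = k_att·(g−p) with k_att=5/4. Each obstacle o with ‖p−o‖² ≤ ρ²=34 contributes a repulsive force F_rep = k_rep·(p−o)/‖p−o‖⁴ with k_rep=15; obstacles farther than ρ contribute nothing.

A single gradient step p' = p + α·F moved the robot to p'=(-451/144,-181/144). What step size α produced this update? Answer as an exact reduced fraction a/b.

α = 1/20

F_att = 5/4·(g−p) = 5/4·(-2,-4) = (-2.5000,-5.0000)
o1: d²=85 > ρ²=34 → inactive
o2: d²=18 ≤ ρ²=34; F_rep = 15·(-3,-3)/18² = (-0.1389,-0.1389)
F = F_att + ΣF_rep = (-2.6389,-5.1389)
Δp = p'−p = (-0.1319,-0.2569); α = Δx/Fx = (-19/144) / (-95/36) = 1/20
check: Δy/Fy = (-37/144) / (-185/36) = 1/20 ✓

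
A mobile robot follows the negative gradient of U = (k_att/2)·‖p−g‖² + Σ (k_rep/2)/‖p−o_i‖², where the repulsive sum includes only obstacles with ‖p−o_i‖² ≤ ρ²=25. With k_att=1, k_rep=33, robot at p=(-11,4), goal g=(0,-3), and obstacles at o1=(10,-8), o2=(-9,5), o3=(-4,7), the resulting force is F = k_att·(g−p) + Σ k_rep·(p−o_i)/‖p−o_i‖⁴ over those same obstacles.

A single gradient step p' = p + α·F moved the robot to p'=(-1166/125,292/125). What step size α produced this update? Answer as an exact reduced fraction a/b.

F_att = 1·(g−p) = 1·(11,-7) = (11.0000,-7.0000)
o1: d²=585 > ρ²=25 → inactive
o2: d²=5 ≤ ρ²=25; F_rep = 33·(-2,-1)/5² = (-2.6400,-1.3200)
o3: d²=58 > ρ²=25 → inactive
F = F_att + ΣF_rep = (8.3600,-8.3200)
Δp = p'−p = (1.6720,-1.6640); α = Δx/Fx = (209/125) / (209/25) = 1/5
check: Δy/Fy = (-208/125) / (-208/25) = 1/5 ✓

α = 1/5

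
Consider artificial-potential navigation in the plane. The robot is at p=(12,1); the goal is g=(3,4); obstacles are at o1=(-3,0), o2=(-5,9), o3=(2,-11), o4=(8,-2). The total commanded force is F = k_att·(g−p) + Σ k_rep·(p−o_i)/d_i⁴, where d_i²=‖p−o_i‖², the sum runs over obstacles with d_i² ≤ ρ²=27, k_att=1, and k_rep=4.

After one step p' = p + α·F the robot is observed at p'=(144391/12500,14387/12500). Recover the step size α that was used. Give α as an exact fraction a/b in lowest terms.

α = 1/20

F_att = 1·(g−p) = 1·(-9,3) = (-9.0000,3.0000)
o1: d²=226 > ρ²=27 → inactive
o2: d²=353 > ρ²=27 → inactive
o3: d²=244 > ρ²=27 → inactive
o4: d²=25 ≤ ρ²=27; F_rep = 4·(4,3)/25² = (0.0256,0.0192)
F = F_att + ΣF_rep = (-8.9744,3.0192)
Δp = p'−p = (-0.4487,0.1510); α = Δx/Fx = (-5609/12500) / (-5609/625) = 1/20
check: Δy/Fy = (1887/12500) / (1887/625) = 1/20 ✓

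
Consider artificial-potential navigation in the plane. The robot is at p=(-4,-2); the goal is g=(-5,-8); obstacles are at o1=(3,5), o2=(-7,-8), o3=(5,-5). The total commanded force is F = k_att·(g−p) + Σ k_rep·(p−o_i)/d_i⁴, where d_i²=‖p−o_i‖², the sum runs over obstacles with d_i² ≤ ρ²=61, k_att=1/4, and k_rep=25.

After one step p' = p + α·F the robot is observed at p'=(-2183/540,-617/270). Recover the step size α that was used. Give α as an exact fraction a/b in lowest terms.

α = 1/5

F_att = 1/4·(g−p) = 1/4·(-1,-6) = (-0.2500,-1.5000)
o1: d²=98 > ρ²=61 → inactive
o2: d²=45 ≤ ρ²=61; F_rep = 25·(3,6)/45² = (0.0370,0.0741)
o3: d²=90 > ρ²=61 → inactive
F = F_att + ΣF_rep = (-0.2130,-1.4259)
Δp = p'−p = (-0.0426,-0.2852); α = Δx/Fx = (-23/540) / (-23/108) = 1/5
check: Δy/Fy = (-77/270) / (-77/54) = 1/5 ✓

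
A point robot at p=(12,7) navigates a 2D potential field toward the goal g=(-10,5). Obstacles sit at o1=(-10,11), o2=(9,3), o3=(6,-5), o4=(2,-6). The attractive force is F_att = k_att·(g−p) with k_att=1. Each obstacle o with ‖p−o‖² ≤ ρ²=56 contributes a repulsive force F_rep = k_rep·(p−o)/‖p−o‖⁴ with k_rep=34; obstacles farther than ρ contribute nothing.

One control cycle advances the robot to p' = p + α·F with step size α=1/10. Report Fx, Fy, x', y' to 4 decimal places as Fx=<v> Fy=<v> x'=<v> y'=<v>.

F_att = 1·(g−p) = 1·(-22,-2) = (-22.0000,-2.0000)
o1: d²=500 > ρ²=56 → inactive
o2: d²=25 ≤ ρ²=56; F_rep = 34·(3,4)/25² = (0.1632,0.2176)
o3: d²=180 > ρ²=56 → inactive
o4: d²=269 > ρ²=56 → inactive
F = F_att + ΣF_rep = (-21.8368,-1.7824)
p' = p + 1/10·F = (9.8163,6.8218)

Fx=-21.8368 Fy=-1.7824 x'=9.8163 y'=6.8218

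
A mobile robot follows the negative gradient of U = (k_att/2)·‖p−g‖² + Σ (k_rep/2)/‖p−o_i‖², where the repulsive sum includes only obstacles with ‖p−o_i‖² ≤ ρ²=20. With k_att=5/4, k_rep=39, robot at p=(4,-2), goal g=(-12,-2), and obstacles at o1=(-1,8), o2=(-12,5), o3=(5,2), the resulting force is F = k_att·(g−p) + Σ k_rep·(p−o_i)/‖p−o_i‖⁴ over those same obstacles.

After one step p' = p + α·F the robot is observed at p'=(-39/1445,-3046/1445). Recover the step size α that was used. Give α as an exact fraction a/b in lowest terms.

α = 1/5

F_att = 5/4·(g−p) = 5/4·(-16,0) = (-20.0000,0.0000)
o1: d²=125 > ρ²=20 → inactive
o2: d²=305 > ρ²=20 → inactive
o3: d²=17 ≤ ρ²=20; F_rep = 39·(-1,-4)/17² = (-0.1349,-0.5398)
F = F_att + ΣF_rep = (-20.1349,-0.5398)
Δp = p'−p = (-4.0270,-0.1080); α = Δx/Fx = (-5819/1445) / (-5819/289) = 1/5
check: Δy/Fy = (-156/1445) / (-156/289) = 1/5 ✓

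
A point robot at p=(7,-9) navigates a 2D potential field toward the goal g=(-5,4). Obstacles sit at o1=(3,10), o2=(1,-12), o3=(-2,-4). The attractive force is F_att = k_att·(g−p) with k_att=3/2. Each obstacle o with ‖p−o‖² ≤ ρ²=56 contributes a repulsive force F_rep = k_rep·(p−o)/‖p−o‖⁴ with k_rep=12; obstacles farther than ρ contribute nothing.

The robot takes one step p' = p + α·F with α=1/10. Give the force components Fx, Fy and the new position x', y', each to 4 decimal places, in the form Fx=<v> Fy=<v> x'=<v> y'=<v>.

Fx=-17.9644 Fy=19.5178 x'=5.2036 y'=-7.0482

F_att = 3/2·(g−p) = 3/2·(-12,13) = (-18.0000,19.5000)
o1: d²=377 > ρ²=56 → inactive
o2: d²=45 ≤ ρ²=56; F_rep = 12·(6,3)/45² = (0.0356,0.0178)
o3: d²=106 > ρ²=56 → inactive
F = F_att + ΣF_rep = (-17.9644,19.5178)
p' = p + 1/10·F = (5.2036,-7.0482)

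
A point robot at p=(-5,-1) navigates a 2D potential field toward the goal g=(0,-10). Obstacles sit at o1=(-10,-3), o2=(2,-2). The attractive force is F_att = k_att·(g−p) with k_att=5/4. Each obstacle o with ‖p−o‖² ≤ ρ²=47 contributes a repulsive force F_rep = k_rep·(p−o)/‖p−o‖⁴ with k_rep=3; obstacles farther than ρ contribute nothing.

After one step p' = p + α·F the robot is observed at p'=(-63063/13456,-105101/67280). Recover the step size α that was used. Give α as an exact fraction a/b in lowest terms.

α = 1/20

F_att = 5/4·(g−p) = 5/4·(5,-9) = (6.2500,-11.2500)
o1: d²=29 ≤ ρ²=47; F_rep = 3·(5,2)/29² = (0.0178,0.0071)
o2: d²=50 > ρ²=47 → inactive
F = F_att + ΣF_rep = (6.2678,-11.2429)
Δp = p'−p = (0.3134,-0.5621); α = Δx/Fx = (4217/13456) / (21085/3364) = 1/20
check: Δy/Fy = (-37821/67280) / (-37821/3364) = 1/20 ✓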